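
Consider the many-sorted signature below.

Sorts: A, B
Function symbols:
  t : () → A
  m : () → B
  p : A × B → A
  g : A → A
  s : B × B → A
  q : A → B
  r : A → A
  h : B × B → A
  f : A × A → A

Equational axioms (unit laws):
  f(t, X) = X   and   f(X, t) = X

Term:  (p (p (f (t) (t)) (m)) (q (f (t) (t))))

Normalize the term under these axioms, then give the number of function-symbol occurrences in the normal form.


size = 6

1. (p (p (f (t) (t)) (m)) (q (f (t) (t))))  →  (p (p (t) (m)) (q (f (t) (t))))
2. (p (p (t) (m)) (q (f (t) (t))))  →  (p (p (t) (m)) (q (t)))
normal form: (p (p (t) (m)) (q (t)))


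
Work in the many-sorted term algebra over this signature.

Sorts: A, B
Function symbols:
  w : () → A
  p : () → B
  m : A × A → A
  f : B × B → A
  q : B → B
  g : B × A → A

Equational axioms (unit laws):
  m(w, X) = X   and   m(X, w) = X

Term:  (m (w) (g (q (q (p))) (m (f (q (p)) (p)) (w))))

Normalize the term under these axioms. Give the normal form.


normal form = (g (q (q (p))) (f (q (p)) (p)))

1. (m (w) (g (q (q (p))) (m (f (q (p)) (p)) (w))))  →  (g (q (q (p))) (m (f (q (p)) (p)) (w)))
2. (g (q (q (p))) (m (f (q (p)) (p)) (w)))  →  (g (q (q (p))) (f (q (p)) (p)))


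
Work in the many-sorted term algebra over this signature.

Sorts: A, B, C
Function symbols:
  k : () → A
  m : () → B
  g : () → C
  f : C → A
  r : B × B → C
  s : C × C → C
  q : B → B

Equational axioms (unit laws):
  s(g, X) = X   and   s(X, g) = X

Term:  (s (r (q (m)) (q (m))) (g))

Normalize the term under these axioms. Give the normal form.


normal form = (r (q (m)) (q (m)))

1. (s (r (q (m)) (q (m))) (g))  →  (r (q (m)) (q (m)))


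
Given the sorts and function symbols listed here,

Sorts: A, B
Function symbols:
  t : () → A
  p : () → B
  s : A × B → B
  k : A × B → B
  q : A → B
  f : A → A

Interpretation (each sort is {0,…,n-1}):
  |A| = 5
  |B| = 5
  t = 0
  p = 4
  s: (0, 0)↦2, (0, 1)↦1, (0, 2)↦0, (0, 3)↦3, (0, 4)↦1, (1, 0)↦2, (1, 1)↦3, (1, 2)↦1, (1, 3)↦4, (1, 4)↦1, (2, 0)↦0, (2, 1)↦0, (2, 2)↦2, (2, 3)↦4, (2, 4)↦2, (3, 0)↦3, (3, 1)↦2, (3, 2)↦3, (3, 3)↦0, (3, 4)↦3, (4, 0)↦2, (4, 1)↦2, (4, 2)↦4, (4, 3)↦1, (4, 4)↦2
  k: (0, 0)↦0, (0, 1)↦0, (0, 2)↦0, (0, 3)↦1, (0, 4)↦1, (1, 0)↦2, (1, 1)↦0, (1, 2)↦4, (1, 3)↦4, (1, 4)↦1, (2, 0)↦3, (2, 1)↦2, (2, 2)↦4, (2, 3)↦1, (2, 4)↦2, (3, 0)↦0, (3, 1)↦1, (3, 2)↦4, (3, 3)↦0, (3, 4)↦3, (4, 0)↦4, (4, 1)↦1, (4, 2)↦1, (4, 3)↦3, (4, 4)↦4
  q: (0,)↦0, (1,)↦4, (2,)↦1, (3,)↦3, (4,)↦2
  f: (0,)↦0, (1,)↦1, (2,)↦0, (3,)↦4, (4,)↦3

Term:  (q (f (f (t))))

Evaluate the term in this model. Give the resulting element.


value = 0

  t = 0
  (f (t)) = f(0,) = 0
  (f (f (t))) = f(0,) = 0
  (q (f (f (t)))) = q(0,) = 0


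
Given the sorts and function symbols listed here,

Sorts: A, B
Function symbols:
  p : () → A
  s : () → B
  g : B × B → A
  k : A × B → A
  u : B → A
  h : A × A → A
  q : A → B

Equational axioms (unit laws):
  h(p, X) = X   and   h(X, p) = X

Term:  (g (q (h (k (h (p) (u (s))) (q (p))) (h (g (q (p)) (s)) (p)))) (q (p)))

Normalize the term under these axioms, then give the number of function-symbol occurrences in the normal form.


size = 14

1. (g (q (h (k (h (p) (u (s))) (q (p))) (h (g (q (p)) (s)) (p)))) (q (p)))  →  (g (q (h (k (u (s)) (q (p))) (h (g (q (p)) (s)) (p)))) (q (p)))
2. (g (q (h (k (u (s)) (q (p))) (h (g (q (p)) (s)) (p)))) (q (p)))  →  (g (q (h (k (u (s)) (q (p))) (g (q (p)) (s)))) (q (p)))
normal form: (g (q (h (k (u (s)) (q (p))) (g (q (p)) (s)))) (q (p)))


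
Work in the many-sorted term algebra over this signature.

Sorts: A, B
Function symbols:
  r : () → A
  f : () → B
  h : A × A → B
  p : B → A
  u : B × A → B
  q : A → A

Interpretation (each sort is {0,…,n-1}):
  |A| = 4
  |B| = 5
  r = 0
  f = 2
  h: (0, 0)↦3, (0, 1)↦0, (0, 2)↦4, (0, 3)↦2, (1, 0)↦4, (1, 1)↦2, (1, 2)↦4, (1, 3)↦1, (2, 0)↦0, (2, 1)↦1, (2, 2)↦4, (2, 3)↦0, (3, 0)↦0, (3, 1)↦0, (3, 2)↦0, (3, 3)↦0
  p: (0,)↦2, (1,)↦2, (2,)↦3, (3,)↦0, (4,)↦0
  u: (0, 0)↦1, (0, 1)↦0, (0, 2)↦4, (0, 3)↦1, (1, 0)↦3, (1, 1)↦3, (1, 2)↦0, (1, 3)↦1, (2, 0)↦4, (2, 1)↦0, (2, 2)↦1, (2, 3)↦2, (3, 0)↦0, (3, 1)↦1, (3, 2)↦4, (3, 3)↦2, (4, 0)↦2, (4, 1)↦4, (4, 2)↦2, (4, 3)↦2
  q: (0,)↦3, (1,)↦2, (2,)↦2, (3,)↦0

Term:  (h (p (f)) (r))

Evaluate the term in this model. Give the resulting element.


  f = 2
  (p (f)) = p(2,) = 3
  r = 0
  (h (p (f)) (r)) = h(3, 0) = 0

value = 0


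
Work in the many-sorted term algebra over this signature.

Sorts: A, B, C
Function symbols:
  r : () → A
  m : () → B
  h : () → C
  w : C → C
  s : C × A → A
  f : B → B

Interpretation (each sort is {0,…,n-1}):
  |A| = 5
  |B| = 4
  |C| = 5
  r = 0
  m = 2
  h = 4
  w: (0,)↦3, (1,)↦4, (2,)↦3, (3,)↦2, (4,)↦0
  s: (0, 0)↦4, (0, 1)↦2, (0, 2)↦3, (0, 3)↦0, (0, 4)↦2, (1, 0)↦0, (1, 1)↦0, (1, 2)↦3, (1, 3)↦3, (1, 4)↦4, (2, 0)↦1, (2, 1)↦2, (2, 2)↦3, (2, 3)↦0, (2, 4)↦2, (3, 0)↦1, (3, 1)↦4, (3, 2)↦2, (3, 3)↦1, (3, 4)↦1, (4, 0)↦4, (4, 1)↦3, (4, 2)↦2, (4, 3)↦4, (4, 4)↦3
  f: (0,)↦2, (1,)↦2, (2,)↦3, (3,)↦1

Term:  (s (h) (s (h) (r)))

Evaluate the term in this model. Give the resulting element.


  h = 4
  h = 4
  r = 0
  (s (h) (r)) = s(4, 0) = 4
  (s (h) (s (h) (r))) = s(4, 4) = 3

value = 3


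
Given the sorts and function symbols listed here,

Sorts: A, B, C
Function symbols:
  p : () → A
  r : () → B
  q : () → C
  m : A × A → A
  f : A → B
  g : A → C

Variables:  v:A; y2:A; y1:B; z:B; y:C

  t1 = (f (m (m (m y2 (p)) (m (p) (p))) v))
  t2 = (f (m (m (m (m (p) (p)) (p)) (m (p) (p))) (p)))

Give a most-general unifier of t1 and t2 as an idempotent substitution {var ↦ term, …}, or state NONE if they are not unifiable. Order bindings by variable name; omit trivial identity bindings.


{v ↦ (p), y2 ↦ (m (p) (p))}


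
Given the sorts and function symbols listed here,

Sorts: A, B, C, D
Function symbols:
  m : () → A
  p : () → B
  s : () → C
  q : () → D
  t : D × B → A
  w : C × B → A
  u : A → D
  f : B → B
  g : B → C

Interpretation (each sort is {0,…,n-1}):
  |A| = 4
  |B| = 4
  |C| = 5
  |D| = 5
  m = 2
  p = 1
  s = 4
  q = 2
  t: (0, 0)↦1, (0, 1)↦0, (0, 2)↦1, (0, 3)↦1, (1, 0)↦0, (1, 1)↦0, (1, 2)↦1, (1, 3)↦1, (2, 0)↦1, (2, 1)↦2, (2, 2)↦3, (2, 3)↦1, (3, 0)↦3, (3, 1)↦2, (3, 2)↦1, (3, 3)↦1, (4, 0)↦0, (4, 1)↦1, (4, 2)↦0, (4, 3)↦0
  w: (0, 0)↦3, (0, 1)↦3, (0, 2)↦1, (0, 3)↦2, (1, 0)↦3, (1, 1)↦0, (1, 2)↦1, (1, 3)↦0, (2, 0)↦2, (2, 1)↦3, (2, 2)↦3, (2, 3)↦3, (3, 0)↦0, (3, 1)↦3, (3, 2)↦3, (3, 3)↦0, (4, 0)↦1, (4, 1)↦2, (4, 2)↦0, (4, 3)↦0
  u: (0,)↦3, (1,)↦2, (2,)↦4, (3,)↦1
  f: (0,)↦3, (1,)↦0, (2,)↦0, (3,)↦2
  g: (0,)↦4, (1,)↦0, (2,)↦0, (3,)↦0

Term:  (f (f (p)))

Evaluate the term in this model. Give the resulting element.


value = 3

  p = 1
  (f (p)) = f(1,) = 0
  (f (f (p))) = f(0,) = 3


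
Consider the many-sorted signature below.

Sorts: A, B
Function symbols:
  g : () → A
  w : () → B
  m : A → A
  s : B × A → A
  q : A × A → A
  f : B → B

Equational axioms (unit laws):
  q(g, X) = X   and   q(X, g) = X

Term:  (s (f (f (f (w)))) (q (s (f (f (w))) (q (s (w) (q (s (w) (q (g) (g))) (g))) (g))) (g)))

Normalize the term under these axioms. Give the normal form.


1. (s (f (f (f (w)))) (q (s (f (f (w))) (q (s (w) (q (s (w) (q (g) (g))) (g))) (g))) (g)))  →  (s (f (f (f (w)))) (s (f (f (w))) (q (s (w) (q (s (w) (q (g) (g))) (g))) (g))))
2. (s (f (f (f (w)))) (s (f (f (w))) (q (s (w) (q (s (w) (q (g) (g))) (g))) (g))))  →  (s (f (f (f (w)))) (s (f (f (w))) (s (w) (q (s (w) (q (g) (g))) (g)))))
3. (s (f (f (f (w)))) (s (f (f (w))) (s (w) (q (s (w) (q (g) (g))) (g)))))  →  (s (f (f (f (w)))) (s (f (f (w))) (s (w) (s (w) (q (g) (g))))))
4. (s (f (f (f (w)))) (s (f (f (w))) (s (w) (s (w) (q (g) (g))))))  →  (s (f (f (f (w)))) (s (f (f (w))) (s (w) (s (w) (g)))))

normal form = (s (f (f (f (w)))) (s (f (f (w))) (s (w) (s (w) (g)))))


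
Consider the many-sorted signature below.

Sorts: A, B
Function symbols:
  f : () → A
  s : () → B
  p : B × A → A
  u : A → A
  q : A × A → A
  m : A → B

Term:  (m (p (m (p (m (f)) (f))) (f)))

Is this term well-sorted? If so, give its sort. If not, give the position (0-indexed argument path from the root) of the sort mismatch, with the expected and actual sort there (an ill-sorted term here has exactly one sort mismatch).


          (f) : A
        (m (f)) : B
        (f) : A
      (p (m (f)) (f)) : A
    (m (p (m (f)) (f))) : B
    (f) : A
  (p (m (p (m (f)) (f))) (f)) : A
(m (p (m (p (m (f)) (f))) (f))) : B

well-sorted; sort = B


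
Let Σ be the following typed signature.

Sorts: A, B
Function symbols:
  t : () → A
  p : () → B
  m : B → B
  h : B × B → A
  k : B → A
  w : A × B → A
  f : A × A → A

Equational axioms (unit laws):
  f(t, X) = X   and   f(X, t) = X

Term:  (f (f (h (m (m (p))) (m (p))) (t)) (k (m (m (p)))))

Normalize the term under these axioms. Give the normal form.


normal form = (f (h (m (m (p))) (m (p))) (k (m (m (p)))))

1. (f (f (h (m (m (p))) (m (p))) (t)) (k (m (m (p)))))  →  (f (h (m (m (p))) (m (p))) (k (m (m (p)))))


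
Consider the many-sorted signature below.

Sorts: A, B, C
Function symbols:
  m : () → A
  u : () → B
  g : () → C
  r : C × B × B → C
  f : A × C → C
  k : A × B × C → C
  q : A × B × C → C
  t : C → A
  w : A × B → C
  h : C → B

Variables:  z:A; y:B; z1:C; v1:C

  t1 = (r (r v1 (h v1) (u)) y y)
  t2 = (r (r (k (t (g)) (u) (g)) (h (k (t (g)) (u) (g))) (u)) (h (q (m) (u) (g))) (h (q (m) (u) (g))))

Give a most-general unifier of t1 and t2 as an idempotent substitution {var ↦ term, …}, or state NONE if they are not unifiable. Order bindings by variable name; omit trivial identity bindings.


{v1 ↦ (k (t (g)) (u) (g)), y ↦ (h (q (m) (u) (g)))}


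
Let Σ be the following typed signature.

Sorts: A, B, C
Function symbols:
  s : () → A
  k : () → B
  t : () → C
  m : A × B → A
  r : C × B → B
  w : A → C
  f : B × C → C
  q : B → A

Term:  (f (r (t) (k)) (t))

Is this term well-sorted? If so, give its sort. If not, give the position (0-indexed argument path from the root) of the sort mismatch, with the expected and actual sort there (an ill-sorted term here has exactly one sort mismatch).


    (t) : C
    (k) : B
  (r (t) (k)) : B
  (t) : C
(f (r (t) (k)) (t)) : C

well-sorted; sort = C


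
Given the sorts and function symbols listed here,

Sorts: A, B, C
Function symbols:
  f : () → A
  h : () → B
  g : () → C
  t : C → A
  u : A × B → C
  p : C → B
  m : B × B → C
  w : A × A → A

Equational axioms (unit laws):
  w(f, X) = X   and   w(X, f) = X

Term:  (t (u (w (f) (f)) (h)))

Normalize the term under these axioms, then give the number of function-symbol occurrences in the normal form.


size = 4

1. (t (u (w (f) (f)) (h)))  →  (t (u (f) (h)))
normal form: (t (u (f) (h)))


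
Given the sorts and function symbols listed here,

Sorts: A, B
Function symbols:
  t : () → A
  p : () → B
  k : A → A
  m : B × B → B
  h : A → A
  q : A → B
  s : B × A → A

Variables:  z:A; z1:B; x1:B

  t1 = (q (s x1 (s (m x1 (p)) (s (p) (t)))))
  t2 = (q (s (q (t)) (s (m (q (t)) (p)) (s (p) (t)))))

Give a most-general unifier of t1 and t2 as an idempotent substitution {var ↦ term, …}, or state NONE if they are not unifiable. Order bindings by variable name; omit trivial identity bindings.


{x1 ↦ (q (t))}


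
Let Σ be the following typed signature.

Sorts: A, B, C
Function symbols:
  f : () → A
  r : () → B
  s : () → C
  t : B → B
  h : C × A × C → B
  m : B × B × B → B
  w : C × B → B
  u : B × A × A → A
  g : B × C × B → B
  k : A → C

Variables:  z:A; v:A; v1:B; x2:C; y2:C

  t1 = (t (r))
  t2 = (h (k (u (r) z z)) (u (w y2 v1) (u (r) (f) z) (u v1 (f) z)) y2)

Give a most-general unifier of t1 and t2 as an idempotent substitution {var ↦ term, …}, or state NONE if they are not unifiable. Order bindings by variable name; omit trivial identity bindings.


NONE (not unifiable)

head clash or occurs-check failure — not unifiable


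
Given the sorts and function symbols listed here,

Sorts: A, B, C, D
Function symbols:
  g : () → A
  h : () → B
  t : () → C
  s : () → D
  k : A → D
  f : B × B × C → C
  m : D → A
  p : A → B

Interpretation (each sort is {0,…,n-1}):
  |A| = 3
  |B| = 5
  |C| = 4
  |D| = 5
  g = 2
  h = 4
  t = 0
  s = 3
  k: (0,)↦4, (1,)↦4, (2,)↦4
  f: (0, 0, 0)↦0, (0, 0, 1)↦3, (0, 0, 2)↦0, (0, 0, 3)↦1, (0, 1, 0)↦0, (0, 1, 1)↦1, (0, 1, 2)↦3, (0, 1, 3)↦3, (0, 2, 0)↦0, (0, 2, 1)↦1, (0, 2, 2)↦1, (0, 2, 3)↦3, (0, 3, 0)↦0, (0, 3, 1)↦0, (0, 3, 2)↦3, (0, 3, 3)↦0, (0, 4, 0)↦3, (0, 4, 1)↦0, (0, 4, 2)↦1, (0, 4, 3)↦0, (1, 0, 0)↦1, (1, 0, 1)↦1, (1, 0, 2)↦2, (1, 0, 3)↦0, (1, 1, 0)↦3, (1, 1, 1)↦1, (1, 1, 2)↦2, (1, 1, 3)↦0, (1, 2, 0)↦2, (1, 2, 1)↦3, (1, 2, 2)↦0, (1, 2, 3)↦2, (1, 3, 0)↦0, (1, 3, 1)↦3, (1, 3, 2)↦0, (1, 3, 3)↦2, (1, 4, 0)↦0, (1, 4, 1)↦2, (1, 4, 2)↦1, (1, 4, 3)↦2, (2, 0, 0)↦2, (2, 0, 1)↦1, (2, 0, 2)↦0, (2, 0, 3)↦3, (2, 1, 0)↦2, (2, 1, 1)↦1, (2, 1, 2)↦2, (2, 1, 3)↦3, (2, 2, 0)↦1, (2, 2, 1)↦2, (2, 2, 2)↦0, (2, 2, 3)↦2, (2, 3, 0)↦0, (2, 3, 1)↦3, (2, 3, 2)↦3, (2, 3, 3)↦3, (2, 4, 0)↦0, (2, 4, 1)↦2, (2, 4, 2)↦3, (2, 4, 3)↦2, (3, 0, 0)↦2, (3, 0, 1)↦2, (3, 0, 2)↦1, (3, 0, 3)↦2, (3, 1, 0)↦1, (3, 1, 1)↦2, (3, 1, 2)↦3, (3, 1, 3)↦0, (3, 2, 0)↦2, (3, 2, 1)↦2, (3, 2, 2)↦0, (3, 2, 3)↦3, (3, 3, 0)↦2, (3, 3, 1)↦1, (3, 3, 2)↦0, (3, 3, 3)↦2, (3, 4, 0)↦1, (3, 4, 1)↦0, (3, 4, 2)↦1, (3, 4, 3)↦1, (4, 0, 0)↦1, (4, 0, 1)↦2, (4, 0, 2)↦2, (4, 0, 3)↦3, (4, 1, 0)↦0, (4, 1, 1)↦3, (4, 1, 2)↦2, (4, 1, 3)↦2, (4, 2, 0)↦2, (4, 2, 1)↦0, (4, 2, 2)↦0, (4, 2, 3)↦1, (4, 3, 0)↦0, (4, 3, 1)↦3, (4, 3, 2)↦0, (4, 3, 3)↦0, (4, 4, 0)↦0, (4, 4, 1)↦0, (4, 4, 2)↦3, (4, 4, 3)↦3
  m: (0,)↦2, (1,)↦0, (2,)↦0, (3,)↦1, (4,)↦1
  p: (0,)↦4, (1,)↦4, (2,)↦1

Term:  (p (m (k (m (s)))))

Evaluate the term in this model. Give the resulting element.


value = 4

  s = 3
  (m (s)) = m(3,) = 1
  (k (m (s))) = k(1,) = 4
  (m (k (m (s)))) = m(4,) = 1
  (p (m (k (m (s))))) = p(1,) = 4


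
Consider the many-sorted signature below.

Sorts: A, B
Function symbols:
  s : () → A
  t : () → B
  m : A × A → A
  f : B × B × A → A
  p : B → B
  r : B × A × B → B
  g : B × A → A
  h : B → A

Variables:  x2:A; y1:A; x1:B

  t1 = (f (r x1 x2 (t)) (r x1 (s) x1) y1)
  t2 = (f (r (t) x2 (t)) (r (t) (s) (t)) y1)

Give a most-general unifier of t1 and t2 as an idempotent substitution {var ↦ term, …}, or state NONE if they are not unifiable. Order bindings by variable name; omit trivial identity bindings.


{x1 ↦ (t)}


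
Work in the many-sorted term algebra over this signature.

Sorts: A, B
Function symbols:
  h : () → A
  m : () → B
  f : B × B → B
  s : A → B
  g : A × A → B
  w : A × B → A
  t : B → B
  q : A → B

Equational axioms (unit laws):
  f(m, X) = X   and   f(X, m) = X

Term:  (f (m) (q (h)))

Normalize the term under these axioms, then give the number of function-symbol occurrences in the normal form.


1. (f (m) (q (h)))  →  (q (h))
normal form: (q (h))

size = 2


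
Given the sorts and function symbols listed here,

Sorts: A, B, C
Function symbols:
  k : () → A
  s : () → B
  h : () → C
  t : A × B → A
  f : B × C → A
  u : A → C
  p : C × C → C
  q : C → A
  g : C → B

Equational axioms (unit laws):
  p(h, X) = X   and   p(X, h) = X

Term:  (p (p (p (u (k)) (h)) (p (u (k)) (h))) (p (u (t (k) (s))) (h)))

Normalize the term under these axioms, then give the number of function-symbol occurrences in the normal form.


1. (p (p (p (u (k)) (h)) (p (u (k)) (h))) (p (u (t (k) (s))) (h)))  →  (p (p (u (k)) (p (u (k)) (h))) (p (u (t (k) (s))) (h)))
2. (p (p (u (k)) (p (u (k)) (h))) (p (u (t (k) (s))) (h)))  →  (p (p (u (k)) (u (k))) (p (u (t (k) (s))) (h)))
3. (p (p (u (k)) (u (k))) (p (u (t (k) (s))) (h)))  →  (p (p (u (k)) (u (k))) (u (t (k) (s))))
normal form: (p (p (u (k)) (u (k))) (u (t (k) (s))))

size = 10


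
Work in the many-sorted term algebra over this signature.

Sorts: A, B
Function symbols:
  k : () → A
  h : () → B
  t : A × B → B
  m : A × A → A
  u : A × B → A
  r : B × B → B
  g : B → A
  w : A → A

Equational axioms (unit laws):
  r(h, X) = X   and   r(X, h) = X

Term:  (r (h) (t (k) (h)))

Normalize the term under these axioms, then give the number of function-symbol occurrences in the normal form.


1. (r (h) (t (k) (h)))  →  (t (k) (h))
normal form: (t (k) (h))

size = 3


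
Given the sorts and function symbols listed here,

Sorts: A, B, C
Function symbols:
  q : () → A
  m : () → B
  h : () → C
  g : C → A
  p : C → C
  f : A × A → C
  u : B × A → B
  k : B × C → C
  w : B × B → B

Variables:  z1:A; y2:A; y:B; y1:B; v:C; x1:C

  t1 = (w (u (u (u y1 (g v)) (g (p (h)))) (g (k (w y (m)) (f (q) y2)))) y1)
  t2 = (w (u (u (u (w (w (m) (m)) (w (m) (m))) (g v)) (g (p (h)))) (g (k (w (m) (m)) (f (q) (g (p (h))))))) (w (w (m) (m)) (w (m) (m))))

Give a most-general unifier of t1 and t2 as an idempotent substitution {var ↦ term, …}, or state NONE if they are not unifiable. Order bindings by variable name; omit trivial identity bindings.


{y ↦ (m), y1 ↦ (w (w (m) (m)) (w (m) (m))), y2 ↦ (g (p (h)))}


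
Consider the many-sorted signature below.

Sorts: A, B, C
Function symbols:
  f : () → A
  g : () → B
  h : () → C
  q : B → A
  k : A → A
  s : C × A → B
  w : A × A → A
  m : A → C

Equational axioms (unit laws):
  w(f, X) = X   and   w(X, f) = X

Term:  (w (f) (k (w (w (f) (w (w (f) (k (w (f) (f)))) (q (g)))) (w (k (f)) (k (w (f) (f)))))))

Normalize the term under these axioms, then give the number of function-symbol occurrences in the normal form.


size = 12

1. (w (f) (k (w (w (f) (w (w (f) (k (w (f) (f)))) (q (g)))) (w (k (f)) (k (w (f) (f)))))))  →  (k (w (w (f) (w (w (f) (k (w (f) (f)))) (q (g)))) (w (k (f)) (k (w (f) (f))))))
2. (k (w (w (f) (w (w (f) (k (w (f) (f)))) (q (g)))) (w (k (f)) (k (w (f) (f))))))  →  (k (w (w (w (f) (k (w (f) (f)))) (q (g))) (w (k (f)) (k (w (f) (f))))))
3. (k (w (w (w (f) (k (w (f) (f)))) (q (g))) (w (k (f)) (k (w (f) (f))))))  →  (k (w (w (k (w (f) (f))) (q (g))) (w (k (f)) (k (w (f) (f))))))
4. (k (w (w (k (w (f) (f))) (q (g))) (w (k (f)) (k (w (f) (f))))))  →  (k (w (w (k (f)) (q (g))) (w (k (f)) (k (w (f) (f))))))
5. (k (w (w (k (f)) (q (g))) (w (k (f)) (k (w (f) (f))))))  →  (k (w (w (k (f)) (q (g))) (w (k (f)) (k (f)))))
normal form: (k (w (w (k (f)) (q (g))) (w (k (f)) (k (f)))))


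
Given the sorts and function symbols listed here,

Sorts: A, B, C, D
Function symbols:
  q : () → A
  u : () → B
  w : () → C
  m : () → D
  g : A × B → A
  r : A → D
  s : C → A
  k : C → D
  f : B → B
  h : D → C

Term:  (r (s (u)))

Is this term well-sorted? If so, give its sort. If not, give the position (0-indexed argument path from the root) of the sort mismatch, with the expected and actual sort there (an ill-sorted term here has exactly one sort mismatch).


ill-sorted at position [0, 0]: expected C, got B

    (u) : B
  (s (u)) : ✗ arg 0 at [0, 0] has sort B, expected C


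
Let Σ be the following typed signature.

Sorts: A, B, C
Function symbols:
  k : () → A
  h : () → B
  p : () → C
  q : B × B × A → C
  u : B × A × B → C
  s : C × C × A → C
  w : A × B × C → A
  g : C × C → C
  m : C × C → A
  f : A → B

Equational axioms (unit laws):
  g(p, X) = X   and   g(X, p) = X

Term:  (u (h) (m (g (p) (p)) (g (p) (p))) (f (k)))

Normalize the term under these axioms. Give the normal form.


normal form = (u (h) (m (p) (p)) (f (k)))

1. (u (h) (m (g (p) (p)) (g (p) (p))) (f (k)))  →  (u (h) (m (p) (g (p) (p))) (f (k)))
2. (u (h) (m (p) (g (p) (p))) (f (k)))  →  (u (h) (m (p) (p)) (f (k)))


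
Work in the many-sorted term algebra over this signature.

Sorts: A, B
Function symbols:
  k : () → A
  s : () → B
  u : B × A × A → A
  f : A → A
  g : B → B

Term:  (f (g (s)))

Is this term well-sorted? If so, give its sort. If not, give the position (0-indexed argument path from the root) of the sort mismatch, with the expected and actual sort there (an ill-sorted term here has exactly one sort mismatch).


    (s) : B
  (g (s)) : B
(f (g (s))) : ✗ arg 0 at [0] has sort B, expected A

ill-sorted at position [0]: expected A, got B


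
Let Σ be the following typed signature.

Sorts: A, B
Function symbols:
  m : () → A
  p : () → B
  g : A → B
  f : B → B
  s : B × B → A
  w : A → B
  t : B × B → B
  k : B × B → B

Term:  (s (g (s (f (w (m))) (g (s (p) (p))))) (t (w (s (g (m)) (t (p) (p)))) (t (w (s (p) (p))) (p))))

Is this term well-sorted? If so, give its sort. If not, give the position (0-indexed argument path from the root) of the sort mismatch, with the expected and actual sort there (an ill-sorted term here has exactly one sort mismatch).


          (m) : A
        (w (m)) : B
      (f (w (m))) : B
          (p) : B
          (p) : B
        (s (p) (p)) : A
      (g (s (p) (p))) : B
    (s (f (w (m))) (g (s (p) (p)))) : A
  (g (s (f (w (m))) (g (s (p) (p))))) : B
          (m) : A
        (g (m)) : B
          (p) : B
          (p) : B
        (t (p) (p)) : B
      (s (g (m)) (t (p) (p))) : A
    (w (s (g (m)) (t (p) (p)))) : B
          (p) : B
          (p) : B
        (s (p) (p)) : A
      (w (s (p) (p))) : B
      (p) : B
    (t (w (s (p) (p))) (p)) : B
  (t (w (s (g (m)) (t (p) (p)))) (t (w (s (p) (p))) (p))) : B
(s (g (s (f (w (m))) (g (s (p) (p))))) (t (w (s (g (m)) (t (p) (p)))) (t (w (s (p) (p))) (p)))) : A

well-sorted; sort = A


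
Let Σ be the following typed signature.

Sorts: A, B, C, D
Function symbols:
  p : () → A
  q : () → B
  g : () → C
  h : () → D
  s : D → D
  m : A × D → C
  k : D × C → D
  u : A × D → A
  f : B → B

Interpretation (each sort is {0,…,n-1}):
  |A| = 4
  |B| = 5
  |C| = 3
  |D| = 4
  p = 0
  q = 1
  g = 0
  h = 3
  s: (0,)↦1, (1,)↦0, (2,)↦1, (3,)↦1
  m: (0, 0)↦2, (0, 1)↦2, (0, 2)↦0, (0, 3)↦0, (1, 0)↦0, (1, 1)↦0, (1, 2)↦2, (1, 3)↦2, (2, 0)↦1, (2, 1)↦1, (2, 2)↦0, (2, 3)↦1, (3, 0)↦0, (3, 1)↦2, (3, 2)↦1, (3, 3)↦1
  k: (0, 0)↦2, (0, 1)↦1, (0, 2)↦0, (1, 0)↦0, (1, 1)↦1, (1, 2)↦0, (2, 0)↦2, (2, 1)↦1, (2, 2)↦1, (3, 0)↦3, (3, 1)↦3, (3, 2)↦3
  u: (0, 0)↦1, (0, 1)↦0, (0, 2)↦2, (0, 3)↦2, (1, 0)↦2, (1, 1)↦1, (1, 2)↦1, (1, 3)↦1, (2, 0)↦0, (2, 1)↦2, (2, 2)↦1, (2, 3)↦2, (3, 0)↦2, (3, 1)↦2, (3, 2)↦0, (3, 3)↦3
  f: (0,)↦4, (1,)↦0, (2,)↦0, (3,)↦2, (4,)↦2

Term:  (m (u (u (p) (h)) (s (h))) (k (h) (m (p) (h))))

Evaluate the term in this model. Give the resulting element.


value = 1

  p = 0
  h = 3
  (u (p) (h)) = u(0, 3) = 2
  h = 3
  (s (h)) = s(3,) = 1
  (u (u (p) (h)) (s (h))) = u(2, 1) = 2
  h = 3
  p = 0
  h = 3
  (m (p) (h)) = m(0, 3) = 0
  (k (h) (m (p) (h))) = k(3, 0) = 3
  (m (u (u (p) (h)) (s (h))) (k (h) (m (p) (h)))) = m(2, 3) = 1


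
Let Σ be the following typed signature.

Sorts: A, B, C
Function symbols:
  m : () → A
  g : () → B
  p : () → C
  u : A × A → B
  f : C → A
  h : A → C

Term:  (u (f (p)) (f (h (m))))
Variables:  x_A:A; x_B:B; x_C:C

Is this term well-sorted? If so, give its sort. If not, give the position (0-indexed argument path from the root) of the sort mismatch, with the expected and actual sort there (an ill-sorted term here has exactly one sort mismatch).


    (p) : C
  (f (p)) : A
      (m) : A
    (h (m)) : C
  (f (h (m))) : A
(u (f (p)) (f (h (m)))) : B

well-sorted; sort = B


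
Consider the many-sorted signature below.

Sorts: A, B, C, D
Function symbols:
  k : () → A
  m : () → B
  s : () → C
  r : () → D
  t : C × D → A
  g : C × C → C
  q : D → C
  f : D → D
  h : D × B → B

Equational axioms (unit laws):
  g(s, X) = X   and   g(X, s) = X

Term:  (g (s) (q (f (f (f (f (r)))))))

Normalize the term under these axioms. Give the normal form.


1. (g (s) (q (f (f (f (f (r)))))))  →  (q (f (f (f (f (r))))))

normal form = (q (f (f (f (f (r))))))


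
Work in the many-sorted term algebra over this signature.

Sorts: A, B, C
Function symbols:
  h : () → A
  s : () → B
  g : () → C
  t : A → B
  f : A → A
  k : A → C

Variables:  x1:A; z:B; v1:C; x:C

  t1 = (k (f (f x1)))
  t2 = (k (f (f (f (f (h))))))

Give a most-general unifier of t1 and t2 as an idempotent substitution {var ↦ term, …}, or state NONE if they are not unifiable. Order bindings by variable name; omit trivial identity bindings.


{x1 ↦ (f (f (h)))}


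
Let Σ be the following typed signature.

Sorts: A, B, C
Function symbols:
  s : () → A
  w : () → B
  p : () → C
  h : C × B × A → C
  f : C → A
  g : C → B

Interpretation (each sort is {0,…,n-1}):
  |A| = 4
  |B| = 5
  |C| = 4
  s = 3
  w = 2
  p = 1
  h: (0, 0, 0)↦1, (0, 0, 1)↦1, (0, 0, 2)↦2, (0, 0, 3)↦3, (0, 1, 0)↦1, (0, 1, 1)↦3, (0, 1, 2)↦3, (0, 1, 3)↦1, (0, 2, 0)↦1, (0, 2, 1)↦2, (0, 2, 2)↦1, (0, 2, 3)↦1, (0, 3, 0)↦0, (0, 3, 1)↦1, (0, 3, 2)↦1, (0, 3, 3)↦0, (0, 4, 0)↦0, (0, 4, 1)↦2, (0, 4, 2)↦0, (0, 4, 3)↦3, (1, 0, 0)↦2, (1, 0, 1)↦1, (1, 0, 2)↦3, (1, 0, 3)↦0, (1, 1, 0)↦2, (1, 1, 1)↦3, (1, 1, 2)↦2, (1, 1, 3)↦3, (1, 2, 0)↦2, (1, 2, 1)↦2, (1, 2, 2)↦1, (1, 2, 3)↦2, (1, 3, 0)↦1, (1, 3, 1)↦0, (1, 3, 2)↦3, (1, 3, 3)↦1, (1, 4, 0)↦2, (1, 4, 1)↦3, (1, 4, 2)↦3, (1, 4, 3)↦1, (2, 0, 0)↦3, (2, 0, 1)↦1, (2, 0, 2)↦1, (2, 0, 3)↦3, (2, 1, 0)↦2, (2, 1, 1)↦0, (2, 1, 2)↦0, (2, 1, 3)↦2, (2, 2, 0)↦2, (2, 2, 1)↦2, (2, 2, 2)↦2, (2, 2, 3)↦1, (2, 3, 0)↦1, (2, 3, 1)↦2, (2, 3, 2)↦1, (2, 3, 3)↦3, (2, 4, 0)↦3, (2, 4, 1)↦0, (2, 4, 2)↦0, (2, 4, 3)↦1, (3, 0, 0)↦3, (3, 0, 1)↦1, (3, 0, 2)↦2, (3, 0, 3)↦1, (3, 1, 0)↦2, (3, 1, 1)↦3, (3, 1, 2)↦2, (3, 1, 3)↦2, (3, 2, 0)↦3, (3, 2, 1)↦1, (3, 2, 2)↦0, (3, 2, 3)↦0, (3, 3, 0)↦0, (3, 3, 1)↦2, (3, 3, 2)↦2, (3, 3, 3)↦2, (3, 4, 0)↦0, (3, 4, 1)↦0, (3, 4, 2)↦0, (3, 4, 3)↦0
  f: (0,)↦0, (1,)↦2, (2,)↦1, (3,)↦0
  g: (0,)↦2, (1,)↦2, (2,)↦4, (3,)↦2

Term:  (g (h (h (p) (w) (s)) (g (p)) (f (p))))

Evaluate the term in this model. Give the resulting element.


value = 4

  p = 1
  w = 2
  s = 3
  (h (p) (w) (s)) = h(1, 2, 3) = 2
  p = 1
  (g (p)) = g(1,) = 2
  p = 1
  (f (p)) = f(1,) = 2
  (h (h (p) (w) (s)) (g (p)) (f (p))) = h(2, 2, 2) = 2
  (g (h (h (p) (w) (s)) (g (p)) (f (p)))) = g(2,) = 4


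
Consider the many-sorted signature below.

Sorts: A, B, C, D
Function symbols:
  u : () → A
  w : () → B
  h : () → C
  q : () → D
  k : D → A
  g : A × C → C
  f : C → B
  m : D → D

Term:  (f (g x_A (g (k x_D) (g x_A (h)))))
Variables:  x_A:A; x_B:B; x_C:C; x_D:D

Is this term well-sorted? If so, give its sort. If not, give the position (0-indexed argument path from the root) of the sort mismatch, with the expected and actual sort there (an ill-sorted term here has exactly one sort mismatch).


    x_A : A
        x_D : D
      (k x_D) : A
        x_A : A
        (h) : C
      (g x_A (h)) : C
    (g (k x_D) (g x_A (h))) : C
  (g x_A (g (k x_D) (g x_A (h)))) : C
(f (g x_A (g (k x_D) (g x_A (h))))) : B

well-sorted; sort = B


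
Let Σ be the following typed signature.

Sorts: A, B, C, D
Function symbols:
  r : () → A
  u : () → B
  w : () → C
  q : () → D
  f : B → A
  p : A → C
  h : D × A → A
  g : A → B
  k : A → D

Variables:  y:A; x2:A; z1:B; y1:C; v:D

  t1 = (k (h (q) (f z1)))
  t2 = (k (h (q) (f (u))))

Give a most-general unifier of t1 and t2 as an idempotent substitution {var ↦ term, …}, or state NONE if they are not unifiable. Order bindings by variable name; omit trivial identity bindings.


{z1 ↦ (u)}


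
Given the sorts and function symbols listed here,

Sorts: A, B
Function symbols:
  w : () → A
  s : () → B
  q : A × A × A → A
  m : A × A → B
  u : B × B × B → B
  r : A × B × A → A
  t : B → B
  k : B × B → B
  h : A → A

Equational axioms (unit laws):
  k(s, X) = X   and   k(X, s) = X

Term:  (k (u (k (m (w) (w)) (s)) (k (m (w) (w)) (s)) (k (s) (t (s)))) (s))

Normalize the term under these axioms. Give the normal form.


1. (k (u (k (m (w) (w)) (s)) (k (m (w) (w)) (s)) (k (s) (t (s)))) (s))  →  (u (k (m (w) (w)) (s)) (k (m (w) (w)) (s)) (k (s) (t (s))))
2. (u (k (m (w) (w)) (s)) (k (m (w) (w)) (s)) (k (s) (t (s))))  →  (u (m (w) (w)) (k (m (w) (w)) (s)) (k (s) (t (s))))
3. (u (m (w) (w)) (k (m (w) (w)) (s)) (k (s) (t (s))))  →  (u (m (w) (w)) (m (w) (w)) (k (s) (t (s))))
4. (u (m (w) (w)) (m (w) (w)) (k (s) (t (s))))  →  (u (m (w) (w)) (m (w) (w)) (t (s)))

normal form = (u (m (w) (w)) (m (w) (w)) (t (s)))


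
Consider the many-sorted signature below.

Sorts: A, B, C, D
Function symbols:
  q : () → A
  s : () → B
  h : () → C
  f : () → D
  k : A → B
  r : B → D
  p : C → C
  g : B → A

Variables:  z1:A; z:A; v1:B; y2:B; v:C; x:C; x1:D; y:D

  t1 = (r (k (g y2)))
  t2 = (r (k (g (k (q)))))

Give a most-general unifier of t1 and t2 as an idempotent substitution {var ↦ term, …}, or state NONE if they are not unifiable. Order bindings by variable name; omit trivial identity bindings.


{y2 ↦ (k (q))}


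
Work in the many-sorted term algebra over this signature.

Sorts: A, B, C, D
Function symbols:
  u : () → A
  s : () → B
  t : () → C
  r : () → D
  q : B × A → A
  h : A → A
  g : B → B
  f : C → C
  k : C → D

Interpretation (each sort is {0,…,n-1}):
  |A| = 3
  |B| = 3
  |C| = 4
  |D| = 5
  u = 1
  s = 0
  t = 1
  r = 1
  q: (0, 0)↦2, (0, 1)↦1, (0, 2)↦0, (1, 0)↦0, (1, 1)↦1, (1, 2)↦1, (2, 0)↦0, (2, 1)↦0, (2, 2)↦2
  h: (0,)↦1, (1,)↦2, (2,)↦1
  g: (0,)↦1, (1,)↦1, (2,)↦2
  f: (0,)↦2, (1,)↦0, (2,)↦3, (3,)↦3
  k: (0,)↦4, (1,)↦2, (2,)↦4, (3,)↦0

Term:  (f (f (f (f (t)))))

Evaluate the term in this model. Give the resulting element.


  t = 1
  (f (t)) = f(1,) = 0
  (f (f (t))) = f(0,) = 2
  (f (f (f (t)))) = f(2,) = 3
  (f (f (f (f (t))))) = f(3,) = 3

value = 3


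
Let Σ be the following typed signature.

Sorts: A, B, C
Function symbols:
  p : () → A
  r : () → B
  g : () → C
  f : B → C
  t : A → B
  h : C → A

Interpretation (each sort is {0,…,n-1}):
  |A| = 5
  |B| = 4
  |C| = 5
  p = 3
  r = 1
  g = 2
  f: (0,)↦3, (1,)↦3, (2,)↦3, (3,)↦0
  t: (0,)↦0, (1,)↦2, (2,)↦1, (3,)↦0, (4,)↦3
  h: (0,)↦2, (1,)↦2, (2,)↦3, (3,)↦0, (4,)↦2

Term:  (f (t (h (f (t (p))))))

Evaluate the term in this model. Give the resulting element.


  p = 3
  (t (p)) = t(3,) = 0
  (f (t (p))) = f(0,) = 3
  (h (f (t (p)))) = h(3,) = 0
  (t (h (f (t (p))))) = t(0,) = 0
  (f (t (h (f (t (p)))))) = f(0,) = 3

value = 3


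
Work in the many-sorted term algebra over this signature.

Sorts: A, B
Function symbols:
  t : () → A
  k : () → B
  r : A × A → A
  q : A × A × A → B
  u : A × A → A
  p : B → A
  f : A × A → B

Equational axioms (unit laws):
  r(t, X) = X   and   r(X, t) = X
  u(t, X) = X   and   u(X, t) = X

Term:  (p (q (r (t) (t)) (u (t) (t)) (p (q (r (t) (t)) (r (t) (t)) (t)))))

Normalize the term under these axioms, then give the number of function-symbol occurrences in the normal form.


1. (p (q (r (t) (t)) (u (t) (t)) (p (q (r (t) (t)) (r (t) (t)) (t)))))  →  (p (q (t) (u (t) (t)) (p (q (r (t) (t)) (r (t) (t)) (t)))))
2. (p (q (t) (u (t) (t)) (p (q (r (t) (t)) (r (t) (t)) (t)))))  →  (p (q (t) (t) (p (q (r (t) (t)) (r (t) (t)) (t)))))
3. (p (q (t) (t) (p (q (r (t) (t)) (r (t) (t)) (t)))))  →  (p (q (t) (t) (p (q (t) (r (t) (t)) (t)))))
4. (p (q (t) (t) (p (q (t) (r (t) (t)) (t)))))  →  (p (q (t) (t) (p (q (t) (t) (t)))))
normal form: (p (q (t) (t) (p (q (t) (t) (t)))))

size = 9


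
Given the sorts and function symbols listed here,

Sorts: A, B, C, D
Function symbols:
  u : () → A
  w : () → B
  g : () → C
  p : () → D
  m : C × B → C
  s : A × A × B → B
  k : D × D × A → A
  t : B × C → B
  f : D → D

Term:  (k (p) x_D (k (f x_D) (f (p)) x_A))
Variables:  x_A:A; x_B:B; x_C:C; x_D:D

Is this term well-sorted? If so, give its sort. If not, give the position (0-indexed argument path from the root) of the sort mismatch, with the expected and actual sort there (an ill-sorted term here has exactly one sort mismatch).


well-sorted; sort = A

  (p) : D
  x_D : D
      x_D : D
    (f x_D) : D
      (p) : D
    (f (p)) : D
    x_A : A
  (k (f x_D) (f (p)) x_A) : A
(k (p) x_D (k (f x_D) (f (p)) x_A)) : A


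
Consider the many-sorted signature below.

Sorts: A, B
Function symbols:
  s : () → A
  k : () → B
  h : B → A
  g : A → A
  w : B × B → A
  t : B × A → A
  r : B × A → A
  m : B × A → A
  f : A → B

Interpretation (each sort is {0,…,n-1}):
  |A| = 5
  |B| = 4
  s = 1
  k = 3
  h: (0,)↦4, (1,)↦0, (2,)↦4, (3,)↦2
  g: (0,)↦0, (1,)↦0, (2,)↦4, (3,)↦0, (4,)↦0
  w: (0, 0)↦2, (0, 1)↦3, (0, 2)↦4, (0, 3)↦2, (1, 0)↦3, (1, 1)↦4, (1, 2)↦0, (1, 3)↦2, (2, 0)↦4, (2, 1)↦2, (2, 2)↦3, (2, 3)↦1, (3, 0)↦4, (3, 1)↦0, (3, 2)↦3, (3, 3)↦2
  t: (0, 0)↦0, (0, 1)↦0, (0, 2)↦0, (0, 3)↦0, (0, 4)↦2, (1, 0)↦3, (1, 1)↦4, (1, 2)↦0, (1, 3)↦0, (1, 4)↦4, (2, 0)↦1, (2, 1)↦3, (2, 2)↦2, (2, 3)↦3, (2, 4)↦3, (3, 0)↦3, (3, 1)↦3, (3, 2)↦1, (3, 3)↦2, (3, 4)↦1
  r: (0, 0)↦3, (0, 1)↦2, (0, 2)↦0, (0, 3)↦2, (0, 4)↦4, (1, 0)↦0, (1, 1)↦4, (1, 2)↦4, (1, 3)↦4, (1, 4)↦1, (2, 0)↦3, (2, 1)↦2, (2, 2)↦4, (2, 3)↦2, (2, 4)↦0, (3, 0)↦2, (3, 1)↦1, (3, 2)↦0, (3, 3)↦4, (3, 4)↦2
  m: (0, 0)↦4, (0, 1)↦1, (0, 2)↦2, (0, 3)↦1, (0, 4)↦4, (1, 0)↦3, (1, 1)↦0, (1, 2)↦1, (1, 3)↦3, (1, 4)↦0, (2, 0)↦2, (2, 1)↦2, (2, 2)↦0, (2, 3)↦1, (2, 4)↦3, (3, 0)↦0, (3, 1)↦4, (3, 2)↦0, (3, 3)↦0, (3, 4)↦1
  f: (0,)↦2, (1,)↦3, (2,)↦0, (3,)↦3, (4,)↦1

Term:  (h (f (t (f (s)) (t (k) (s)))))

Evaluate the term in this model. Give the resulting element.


value = 4

  s = 1
  (f (s)) = f(1,) = 3
  k = 3
  s = 1
  (t (k) (s)) = t(3, 1) = 3
  (t (f (s)) (t (k) (s))) = t(3, 3) = 2
  (f (t (f (s)) (t (k) (s)))) = f(2,) = 0
  (h (f (t (f (s)) (t (k) (s))))) = h(0,) = 4


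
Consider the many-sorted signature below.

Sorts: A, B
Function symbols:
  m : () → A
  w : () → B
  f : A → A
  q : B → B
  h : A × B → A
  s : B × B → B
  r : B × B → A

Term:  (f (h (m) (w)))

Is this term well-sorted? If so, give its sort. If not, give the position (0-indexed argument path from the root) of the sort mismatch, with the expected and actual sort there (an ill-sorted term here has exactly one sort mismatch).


well-sorted; sort = A

    (m) : A
    (w) : B
  (h (m) (w)) : A
(f (h (m) (w))) : A


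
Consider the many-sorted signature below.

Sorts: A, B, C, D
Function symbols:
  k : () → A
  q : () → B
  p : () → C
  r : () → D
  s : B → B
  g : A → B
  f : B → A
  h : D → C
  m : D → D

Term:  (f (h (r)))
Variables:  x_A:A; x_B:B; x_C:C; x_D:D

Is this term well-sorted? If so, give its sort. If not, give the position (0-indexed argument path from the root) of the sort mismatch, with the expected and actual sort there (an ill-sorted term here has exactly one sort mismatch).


    (r) : D
  (h (r)) : C
(f (h (r))) : ✗ arg 0 at [0] has sort C, expected B

ill-sorted at position [0]: expected B, got C


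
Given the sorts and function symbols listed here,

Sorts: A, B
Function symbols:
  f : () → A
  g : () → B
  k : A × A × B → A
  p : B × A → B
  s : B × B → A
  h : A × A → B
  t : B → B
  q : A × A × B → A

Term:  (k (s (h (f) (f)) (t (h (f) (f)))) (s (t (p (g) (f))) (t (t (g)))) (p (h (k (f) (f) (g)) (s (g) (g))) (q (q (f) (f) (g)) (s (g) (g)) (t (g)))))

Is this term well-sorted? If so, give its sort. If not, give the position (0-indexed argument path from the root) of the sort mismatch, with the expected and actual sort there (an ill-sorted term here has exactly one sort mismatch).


      (f) : A
      (f) : A
    (h (f) (f)) : B
        (f) : A
        (f) : A
      (h (f) (f)) : B
    (t (h (f) (f))) : B
  (s (h (f) (f)) (t (h (f) (f)))) : A
        (g) : B
        (f) : A
      (p (g) (f)) : B
    (t (p (g) (f))) : B
        (g) : B
      (t (g)) : B
    (t (t (g))) : B
  (s (t (p (g) (f))) (t (t (g)))) : A
        (f) : A
        (f) : A
        (g) : B
      (k (f) (f) (g)) : A
        (g) : B
        (g) : B
      (s (g) (g)) : A
    (h (k (f) (f) (g)) (s (g) (g))) : B
        (f) : A
        (f) : A
        (g) : B
      (q (f) (f) (g)) : A
        (g) : B
        (g) : B
      (s (g) (g)) : A
        (g) : B
      (t (g)) : B
    (q (q (f) (f) (g)) (s (g) (g)) (t (g))) : A
  (p (h (k (f) (f) (g)) (s (g) (g))) (q (q (f) (f) (g)) (s (g) (g)) (t (g)))) : B
(k (s (h (f) (f)) (t (h (f) (f)))) (s (t (p (g) (f))) (t (t (g)))) (p (h (k (f) (f) (g)) (s (g) (g))) (q (q (f) (f) (g)) (s (g) (g)) (t (g))))) : A

well-sorted; sort = A


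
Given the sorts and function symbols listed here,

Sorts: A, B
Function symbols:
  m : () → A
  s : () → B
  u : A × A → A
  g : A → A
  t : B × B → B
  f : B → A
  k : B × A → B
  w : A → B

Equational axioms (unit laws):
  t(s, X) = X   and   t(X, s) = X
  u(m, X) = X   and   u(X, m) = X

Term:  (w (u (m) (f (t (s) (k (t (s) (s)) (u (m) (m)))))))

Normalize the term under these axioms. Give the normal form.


normal form = (w (f (k (s) (m))))

1. (w (u (m) (f (t (s) (k (t (s) (s)) (u (m) (m)))))))  →  (w (f (t (s) (k (t (s) (s)) (u (m) (m))))))
2. (w (f (t (s) (k (t (s) (s)) (u (m) (m))))))  →  (w (f (k (t (s) (s)) (u (m) (m)))))
3. (w (f (k (t (s) (s)) (u (m) (m)))))  →  (w (f (k (s) (u (m) (m)))))
4. (w (f (k (s) (u (m) (m)))))  →  (w (f (k (s) (m))))


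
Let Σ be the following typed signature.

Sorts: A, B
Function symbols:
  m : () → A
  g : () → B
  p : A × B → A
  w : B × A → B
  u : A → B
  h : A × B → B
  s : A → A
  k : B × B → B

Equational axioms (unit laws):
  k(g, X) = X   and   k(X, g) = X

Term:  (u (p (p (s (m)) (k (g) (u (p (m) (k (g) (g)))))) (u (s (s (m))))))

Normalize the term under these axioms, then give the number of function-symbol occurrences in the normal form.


1. (u (p (p (s (m)) (k (g) (u (p (m) (k (g) (g)))))) (u (s (s (m))))))  →  (u (p (p (s (m)) (u (p (m) (k (g) (g))))) (u (s (s (m))))))
2. (u (p (p (s (m)) (u (p (m) (k (g) (g))))) (u (s (s (m))))))  →  (u (p (p (s (m)) (u (p (m) (g)))) (u (s (s (m))))))
normal form: (u (p (p (s (m)) (u (p (m) (g)))) (u (s (s (m))))))

size = 13


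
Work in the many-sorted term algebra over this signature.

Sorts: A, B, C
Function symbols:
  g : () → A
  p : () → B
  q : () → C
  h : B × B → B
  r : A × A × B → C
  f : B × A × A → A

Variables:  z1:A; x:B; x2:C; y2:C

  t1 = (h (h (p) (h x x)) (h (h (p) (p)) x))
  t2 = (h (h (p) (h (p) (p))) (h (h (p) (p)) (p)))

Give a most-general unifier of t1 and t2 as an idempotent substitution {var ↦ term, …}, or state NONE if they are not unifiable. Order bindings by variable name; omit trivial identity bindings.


{x ↦ (p)}


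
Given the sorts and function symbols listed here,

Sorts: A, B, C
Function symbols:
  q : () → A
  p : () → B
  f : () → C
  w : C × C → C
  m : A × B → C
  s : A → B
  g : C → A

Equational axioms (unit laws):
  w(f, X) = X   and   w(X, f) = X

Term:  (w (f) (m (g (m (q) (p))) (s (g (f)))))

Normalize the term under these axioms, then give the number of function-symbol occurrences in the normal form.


size = 8

1. (w (f) (m (g (m (q) (p))) (s (g (f)))))  →  (m (g (m (q) (p))) (s (g (f))))
normal form: (m (g (m (q) (p))) (s (g (f))))
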